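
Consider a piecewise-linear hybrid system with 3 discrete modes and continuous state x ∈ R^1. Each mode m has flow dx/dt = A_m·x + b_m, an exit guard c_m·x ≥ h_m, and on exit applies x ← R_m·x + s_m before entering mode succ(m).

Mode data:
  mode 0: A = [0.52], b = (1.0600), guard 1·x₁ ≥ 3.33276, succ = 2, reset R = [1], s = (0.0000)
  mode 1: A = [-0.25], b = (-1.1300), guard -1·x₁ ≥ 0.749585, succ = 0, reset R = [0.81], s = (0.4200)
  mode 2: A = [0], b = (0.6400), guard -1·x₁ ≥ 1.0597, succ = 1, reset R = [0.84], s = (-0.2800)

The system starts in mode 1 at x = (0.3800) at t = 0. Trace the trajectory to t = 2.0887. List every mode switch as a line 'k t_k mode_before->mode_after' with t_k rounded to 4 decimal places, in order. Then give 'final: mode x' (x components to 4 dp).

1 1.0482 1->0
final: 0 1.1417

Mode 1: guard c·x = 0.7496 hit at Δt = 1.0482 (t = 1.0482), x⁻ = (-0.7496) → reset → x⁺ = (-0.1872), jump to mode 0
Mode 0: flow for 1.0405 to horizon, guard not reached → x = (1.1417)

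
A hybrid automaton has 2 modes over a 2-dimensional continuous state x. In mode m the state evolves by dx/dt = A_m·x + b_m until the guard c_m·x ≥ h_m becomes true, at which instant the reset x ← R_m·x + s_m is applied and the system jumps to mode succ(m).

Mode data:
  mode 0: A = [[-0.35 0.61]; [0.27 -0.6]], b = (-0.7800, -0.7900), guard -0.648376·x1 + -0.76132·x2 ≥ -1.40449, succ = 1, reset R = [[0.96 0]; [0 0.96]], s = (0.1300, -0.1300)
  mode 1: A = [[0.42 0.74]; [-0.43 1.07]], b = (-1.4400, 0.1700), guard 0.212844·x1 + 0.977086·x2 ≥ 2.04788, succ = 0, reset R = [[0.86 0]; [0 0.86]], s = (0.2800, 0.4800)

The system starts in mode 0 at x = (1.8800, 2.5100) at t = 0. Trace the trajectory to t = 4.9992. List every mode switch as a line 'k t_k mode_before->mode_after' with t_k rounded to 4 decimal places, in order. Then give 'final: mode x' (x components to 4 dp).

Mode 0: guard c·x = -1.4045 hit at Δt = 1.3949 (t = 1.3949), x⁻ = (1.2777, 0.7567) → reset → x⁺ = (1.3566, 0.5964), jump to mode 1
Mode 1: guard c·x = 2.0479 hit at Δt = 1.5683 (t = 2.9632), x⁻ = (1.0281, 1.8719) → reset → x⁺ = (1.1642, 2.0899), jump to mode 0
Mode 0: guard c·x = -1.4045 hit at Δt = 0.7694 (t = 3.7326), x⁻ = (0.9762, 1.0134) → reset → x⁺ = (1.0672, 0.8429), jump to mode 1
Mode 1: guard c·x = 2.0479 hit at Δt = 0.9308 (t = 4.6634), x⁻ = (0.9833, 1.8817) → reset → x⁺ = (1.1256, 2.0983), jump to mode 0
Mode 0: flow for 0.3358 to horizon, guard not reached → x = (1.1052, 1.5674)

1 1.3949 0->1
2 2.9632 1->0
3 3.7326 0->1
4 4.6634 1->0
final: 0 1.1052 1.5674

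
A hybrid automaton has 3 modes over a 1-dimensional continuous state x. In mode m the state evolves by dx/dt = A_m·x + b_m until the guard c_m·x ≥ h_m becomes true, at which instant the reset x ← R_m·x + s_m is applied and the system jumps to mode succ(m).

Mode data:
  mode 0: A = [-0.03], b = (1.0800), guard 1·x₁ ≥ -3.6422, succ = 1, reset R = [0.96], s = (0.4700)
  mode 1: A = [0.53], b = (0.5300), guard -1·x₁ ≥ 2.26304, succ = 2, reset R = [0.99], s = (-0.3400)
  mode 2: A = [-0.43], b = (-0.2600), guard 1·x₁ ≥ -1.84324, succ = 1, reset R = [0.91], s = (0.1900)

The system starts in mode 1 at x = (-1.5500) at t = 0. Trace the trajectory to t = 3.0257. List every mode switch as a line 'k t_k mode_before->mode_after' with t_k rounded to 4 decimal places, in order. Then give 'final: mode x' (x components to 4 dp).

Mode 1: guard c·x = 2.2630 hit at Δt = 1.5686 (t = 1.5686), x⁻ = (-2.2630) → reset → x⁺ = (-2.5804), jump to mode 2
Mode 2: guard c·x = -1.8432 hit at Δt = 1.0860 (t = 2.6546), x⁻ = (-1.8432) → reset → x⁺ = (-1.4873), jump to mode 1
Mode 1: flow for 0.3711 to horizon, guard not reached → x = (-1.5933)

1 1.5686 1->2
2 2.6546 2->1
final: 1 -1.5933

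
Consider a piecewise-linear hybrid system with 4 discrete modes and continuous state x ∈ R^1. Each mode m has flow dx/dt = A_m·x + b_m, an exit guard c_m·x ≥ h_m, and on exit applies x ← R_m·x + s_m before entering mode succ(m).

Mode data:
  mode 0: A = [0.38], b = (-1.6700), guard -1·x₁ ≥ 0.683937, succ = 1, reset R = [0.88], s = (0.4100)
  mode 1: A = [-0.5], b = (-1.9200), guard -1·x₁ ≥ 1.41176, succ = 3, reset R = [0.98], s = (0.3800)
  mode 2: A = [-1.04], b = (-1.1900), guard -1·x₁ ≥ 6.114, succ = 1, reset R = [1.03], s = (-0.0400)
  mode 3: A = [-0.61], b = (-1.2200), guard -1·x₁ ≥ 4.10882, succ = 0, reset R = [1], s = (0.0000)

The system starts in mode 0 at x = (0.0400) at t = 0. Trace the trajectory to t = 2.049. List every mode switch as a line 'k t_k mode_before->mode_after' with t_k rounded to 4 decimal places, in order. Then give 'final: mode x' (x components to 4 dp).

Mode 0: guard c·x = 0.6839 hit at Δt = 0.4047 (t = 0.4047), x⁻ = (-0.6839) → reset → x⁺ = (-0.1919), jump to mode 1
Mode 1: guard c·x = 1.4118 hit at Δt = 0.8141 (t = 1.2188), x⁻ = (-1.4118) → reset → x⁺ = (-1.0035), jump to mode 3
Mode 3: flow for 0.8302 to horizon, guard not reached → x = (-1.3995)

1 0.4047 0->1
2 1.2188 1->3
final: 3 -1.3995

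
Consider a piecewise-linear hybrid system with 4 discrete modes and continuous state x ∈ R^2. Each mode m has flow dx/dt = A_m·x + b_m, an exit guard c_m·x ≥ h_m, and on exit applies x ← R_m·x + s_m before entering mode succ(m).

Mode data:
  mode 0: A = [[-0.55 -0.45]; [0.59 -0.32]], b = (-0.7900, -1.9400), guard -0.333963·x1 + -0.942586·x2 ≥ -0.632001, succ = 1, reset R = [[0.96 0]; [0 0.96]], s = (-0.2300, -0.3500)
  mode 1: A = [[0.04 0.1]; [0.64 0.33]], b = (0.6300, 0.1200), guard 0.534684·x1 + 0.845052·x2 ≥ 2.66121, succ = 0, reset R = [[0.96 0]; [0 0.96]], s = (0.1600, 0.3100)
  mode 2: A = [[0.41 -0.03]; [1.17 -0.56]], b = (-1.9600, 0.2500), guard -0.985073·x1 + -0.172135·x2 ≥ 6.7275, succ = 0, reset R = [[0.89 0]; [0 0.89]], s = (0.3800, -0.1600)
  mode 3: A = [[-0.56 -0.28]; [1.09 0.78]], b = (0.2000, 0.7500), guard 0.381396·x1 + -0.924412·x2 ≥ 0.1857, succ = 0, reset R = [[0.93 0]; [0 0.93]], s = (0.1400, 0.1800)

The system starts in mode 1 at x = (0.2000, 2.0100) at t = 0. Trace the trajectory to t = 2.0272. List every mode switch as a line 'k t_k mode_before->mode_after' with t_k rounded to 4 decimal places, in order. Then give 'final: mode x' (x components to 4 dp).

1 0.5837 1->0
2 1.3986 0->1
final: 1 -0.3125 0.4252

Mode 1: guard c·x = 2.6612 hit at Δt = 0.5837 (t = 0.5837), x⁻ = (0.7141, 2.6973) → reset → x⁺ = (0.8455, 2.8994), jump to mode 0
Mode 0: guard c·x = -0.6320 hit at Δt = 0.8149 (t = 1.3986), x⁻ = (-0.5132, 0.8523) → reset → x⁺ = (-0.7227, 0.4682), jump to mode 1
Mode 1: flow for 0.6286 to horizon, guard not reached → x = (-0.3125, 0.4252)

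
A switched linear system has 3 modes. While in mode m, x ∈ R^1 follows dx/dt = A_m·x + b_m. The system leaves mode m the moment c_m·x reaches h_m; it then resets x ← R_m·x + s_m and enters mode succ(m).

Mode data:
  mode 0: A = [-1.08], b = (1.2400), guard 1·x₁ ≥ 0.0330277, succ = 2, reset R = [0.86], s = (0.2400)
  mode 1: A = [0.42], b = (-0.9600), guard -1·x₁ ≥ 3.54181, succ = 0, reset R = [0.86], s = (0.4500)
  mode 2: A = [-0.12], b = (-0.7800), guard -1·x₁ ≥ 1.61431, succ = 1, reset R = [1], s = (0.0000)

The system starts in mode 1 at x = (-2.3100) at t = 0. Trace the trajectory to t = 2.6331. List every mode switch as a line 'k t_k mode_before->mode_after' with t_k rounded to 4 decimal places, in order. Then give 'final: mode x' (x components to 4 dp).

Mode 1: guard c·x = 3.5418 hit at Δt = 0.5654 (t = 0.5654), x⁻ = (-3.5418) → reset → x⁺ = (-2.5960), jump to mode 0
Mode 0: guard c·x = 0.0330 hit at Δt = 1.1215 (t = 1.6869), x⁻ = (0.0330) → reset → x⁺ = (0.2684), jump to mode 2
Mode 2: flow for 0.9462 to horizon, guard not reached → x = (-0.4581)

1 0.5654 1->0
2 1.6869 0->2
final: 2 -0.4581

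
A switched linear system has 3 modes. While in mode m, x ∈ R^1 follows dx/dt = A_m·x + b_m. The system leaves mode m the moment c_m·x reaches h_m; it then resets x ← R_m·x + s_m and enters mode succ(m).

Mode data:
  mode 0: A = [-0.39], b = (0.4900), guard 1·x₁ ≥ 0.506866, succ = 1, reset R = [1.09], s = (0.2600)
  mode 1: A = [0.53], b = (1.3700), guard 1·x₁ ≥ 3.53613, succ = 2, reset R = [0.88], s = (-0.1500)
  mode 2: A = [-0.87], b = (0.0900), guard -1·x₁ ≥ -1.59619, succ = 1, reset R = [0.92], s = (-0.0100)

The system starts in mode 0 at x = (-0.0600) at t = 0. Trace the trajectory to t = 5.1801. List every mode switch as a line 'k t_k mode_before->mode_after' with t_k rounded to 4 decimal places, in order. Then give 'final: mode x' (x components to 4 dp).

1 1.4441 0->1
2 2.5549 1->2
3 3.3016 2->1
4 4.0839 1->2
5 4.8306 2->1
final: 1 2.2812

Mode 0: guard c·x = 0.5069 hit at Δt = 1.4441 (t = 1.4441), x⁻ = (0.5069) → reset → x⁺ = (0.8125), jump to mode 1
Mode 1: guard c·x = 3.5361 hit at Δt = 1.1108 (t = 2.5549), x⁻ = (3.5361) → reset → x⁺ = (2.9618), jump to mode 2
Mode 2: guard c·x = -1.5962 hit at Δt = 0.7467 (t = 3.3016), x⁻ = (1.5962) → reset → x⁺ = (1.4585), jump to mode 1
Mode 1: guard c·x = 3.5361 hit at Δt = 0.7823 (t = 4.0839), x⁻ = (3.5361) → reset → x⁺ = (2.9618), jump to mode 2
Mode 2: guard c·x = -1.5962 hit at Δt = 0.7467 (t = 4.8306), x⁻ = (1.5962) → reset → x⁺ = (1.4585), jump to mode 1
Mode 1: flow for 0.3495 to horizon, guard not reached → x = (2.2812)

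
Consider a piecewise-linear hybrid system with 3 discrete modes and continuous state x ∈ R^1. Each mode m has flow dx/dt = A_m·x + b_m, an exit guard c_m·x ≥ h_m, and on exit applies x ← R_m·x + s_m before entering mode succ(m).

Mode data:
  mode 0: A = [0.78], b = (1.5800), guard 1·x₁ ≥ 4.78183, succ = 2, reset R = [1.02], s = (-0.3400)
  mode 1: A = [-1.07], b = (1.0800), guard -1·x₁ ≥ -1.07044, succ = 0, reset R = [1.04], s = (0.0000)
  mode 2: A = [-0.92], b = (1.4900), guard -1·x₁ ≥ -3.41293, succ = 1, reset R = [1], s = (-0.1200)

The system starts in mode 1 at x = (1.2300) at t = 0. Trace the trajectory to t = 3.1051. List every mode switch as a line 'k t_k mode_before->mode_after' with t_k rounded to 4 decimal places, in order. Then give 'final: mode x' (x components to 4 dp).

Mode 1: guard c·x = -1.0704 hit at Δt = 1.2002 (t = 1.2002), x⁻ = (1.0704) → reset → x⁺ = (1.1133), jump to mode 0
Mode 0: guard c·x = 4.7818 hit at Δt = 0.9925 (t = 2.1927), x⁻ = (4.7818) → reset → x⁺ = (4.5375), jump to mode 2
Mode 2: guard c·x = -3.4129 hit at Δt = 0.5291 (t = 2.7218), x⁻ = (3.4129) → reset → x⁺ = (3.2929), jump to mode 1
Mode 1: flow for 0.3833 to horizon, guard not reached → x = (2.5246)

1 1.2002 1->0
2 2.1927 0->2
3 2.7218 2->1
final: 1 2.5246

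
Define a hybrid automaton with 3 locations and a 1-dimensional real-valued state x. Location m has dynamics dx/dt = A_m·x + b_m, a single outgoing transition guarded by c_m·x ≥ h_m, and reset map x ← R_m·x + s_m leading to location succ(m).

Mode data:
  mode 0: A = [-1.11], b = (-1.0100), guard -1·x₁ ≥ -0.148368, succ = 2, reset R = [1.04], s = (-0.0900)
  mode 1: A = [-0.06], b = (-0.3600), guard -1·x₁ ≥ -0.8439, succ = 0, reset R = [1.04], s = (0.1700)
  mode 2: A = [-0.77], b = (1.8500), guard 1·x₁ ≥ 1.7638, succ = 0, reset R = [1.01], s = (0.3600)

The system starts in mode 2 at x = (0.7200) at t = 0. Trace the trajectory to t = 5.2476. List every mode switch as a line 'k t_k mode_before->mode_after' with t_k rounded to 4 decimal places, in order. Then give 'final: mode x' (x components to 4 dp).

Mode 2: guard c·x = 1.7638 hit at Δt = 1.2578 (t = 1.2578), x⁻ = (1.7638) → reset → x⁺ = (2.1414), jump to mode 0
Mode 0: guard c·x = -0.1484 hit at Δt = 0.9540 (t = 2.2118), x⁻ = (0.1484) → reset → x⁺ = (0.0643), jump to mode 2
Mode 2: guard c·x = 1.7638 hit at Δt = 1.6852 (t = 3.8970), x⁻ = (1.7638) → reset → x⁺ = (2.1414), jump to mode 0
Mode 0: guard c·x = -0.1484 hit at Δt = 0.9540 (t = 4.8510), x⁻ = (0.1484) → reset → x⁺ = (0.0643), jump to mode 2
Mode 2: flow for 0.3966 to horizon, guard not reached → x = (0.6797)

1 1.2578 2->0
2 2.2118 0->2
3 3.8970 2->0
4 4.8510 0->2
final: 2 0.6797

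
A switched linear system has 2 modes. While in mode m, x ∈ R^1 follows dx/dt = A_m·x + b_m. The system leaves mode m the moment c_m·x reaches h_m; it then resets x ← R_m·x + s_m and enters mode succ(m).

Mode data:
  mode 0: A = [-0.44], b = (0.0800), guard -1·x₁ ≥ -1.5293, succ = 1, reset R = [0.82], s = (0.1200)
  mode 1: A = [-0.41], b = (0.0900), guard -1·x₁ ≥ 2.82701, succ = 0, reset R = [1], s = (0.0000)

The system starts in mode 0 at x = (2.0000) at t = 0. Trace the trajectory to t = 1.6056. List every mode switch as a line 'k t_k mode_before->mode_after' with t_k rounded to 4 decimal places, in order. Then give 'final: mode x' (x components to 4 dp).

1 0.6809 0->1
final: 1 1.0097

Mode 0: guard c·x = -1.5293 hit at Δt = 0.6809 (t = 0.6809), x⁻ = (1.5293) → reset → x⁺ = (1.3740), jump to mode 1
Mode 1: flow for 0.9247 to horizon, guard not reached → x = (1.0097)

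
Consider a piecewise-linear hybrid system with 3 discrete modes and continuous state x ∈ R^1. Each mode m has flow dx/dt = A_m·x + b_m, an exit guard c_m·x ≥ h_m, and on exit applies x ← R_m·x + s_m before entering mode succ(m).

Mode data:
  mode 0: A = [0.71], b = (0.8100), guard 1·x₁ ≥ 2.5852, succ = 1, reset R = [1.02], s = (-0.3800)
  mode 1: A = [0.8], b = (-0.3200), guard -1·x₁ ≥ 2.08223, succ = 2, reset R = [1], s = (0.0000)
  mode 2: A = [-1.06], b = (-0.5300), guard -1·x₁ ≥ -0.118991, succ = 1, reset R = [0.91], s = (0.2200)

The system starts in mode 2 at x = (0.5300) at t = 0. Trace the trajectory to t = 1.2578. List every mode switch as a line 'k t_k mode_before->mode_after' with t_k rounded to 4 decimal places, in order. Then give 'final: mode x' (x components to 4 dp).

1 0.4804 2->1
final: 1 0.2664

Mode 2: guard c·x = -0.1190 hit at Δt = 0.4804 (t = 0.4804), x⁻ = (0.1190) → reset → x⁺ = (0.3283), jump to mode 1
Mode 1: flow for 0.7774 to horizon, guard not reached → x = (0.2664)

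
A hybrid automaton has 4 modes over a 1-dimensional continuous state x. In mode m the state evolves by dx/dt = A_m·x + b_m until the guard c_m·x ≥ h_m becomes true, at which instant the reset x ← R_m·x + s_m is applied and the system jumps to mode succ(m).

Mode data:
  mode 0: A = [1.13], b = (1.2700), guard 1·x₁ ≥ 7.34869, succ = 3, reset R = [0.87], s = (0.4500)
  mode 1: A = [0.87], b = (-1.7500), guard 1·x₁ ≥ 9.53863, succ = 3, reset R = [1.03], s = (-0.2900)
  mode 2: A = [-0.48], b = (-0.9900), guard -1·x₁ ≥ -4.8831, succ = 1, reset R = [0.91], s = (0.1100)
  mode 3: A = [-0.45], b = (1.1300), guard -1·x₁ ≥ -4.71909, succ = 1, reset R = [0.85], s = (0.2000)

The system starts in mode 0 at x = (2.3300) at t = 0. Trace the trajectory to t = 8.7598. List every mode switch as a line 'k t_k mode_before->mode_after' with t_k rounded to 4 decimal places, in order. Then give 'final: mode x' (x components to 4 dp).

Mode 0: guard c·x = 7.3487 hit at Δt = 0.7941 (t = 0.7941), x⁻ = (7.3487) → reset → x⁺ = (6.8434), jump to mode 3
Mode 3: guard c·x = -4.7191 hit at Δt = 1.4978 (t = 2.2919), x⁻ = (4.7191) → reset → x⁺ = (4.2112), jump to mode 1
Mode 1: guard c·x = 9.5386 hit at Δt = 1.4140 (t = 3.7059), x⁻ = (9.5386) → reset → x⁺ = (9.5348), jump to mode 3
Mode 3: guard c·x = -4.7191 hit at Δt = 2.5716 (t = 6.2775), x⁻ = (4.7191) → reset → x⁺ = (4.2112), jump to mode 1
Mode 1: guard c·x = 9.5386 hit at Δt = 1.4140 (t = 7.6915), x⁻ = (9.5386) → reset → x⁺ = (9.5348), jump to mode 3
Mode 3: flow for 1.0683 to horizon, guard not reached → x = (6.8540)

1 0.7941 0->3
2 2.2919 3->1
3 3.7059 1->3
4 6.2775 3->1
5 7.6915 1->3
final: 3 6.8540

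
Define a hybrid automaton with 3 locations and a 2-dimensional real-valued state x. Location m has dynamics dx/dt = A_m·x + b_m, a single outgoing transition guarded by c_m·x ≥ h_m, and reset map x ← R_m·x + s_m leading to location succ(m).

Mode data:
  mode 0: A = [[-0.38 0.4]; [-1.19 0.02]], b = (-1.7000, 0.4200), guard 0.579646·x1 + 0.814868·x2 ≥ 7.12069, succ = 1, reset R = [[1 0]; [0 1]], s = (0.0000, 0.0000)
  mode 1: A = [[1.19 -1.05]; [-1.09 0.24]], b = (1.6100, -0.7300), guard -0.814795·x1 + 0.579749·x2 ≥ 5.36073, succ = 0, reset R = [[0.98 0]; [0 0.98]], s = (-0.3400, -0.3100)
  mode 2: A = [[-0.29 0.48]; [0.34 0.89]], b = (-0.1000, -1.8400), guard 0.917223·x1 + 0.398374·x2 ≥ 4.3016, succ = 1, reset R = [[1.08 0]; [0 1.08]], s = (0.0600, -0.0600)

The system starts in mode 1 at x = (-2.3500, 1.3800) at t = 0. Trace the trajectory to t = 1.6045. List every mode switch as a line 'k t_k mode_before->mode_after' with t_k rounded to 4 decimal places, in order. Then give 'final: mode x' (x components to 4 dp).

Mode 1: guard c·x = 5.3607 hit at Δt = 0.4796 (t = 0.4796), x⁻ = (-4.4702, 2.9641) → reset → x⁺ = (-4.7208, 2.5948), jump to mode 0
Mode 0: flow for 1.1249 to horizon, guard not reached → x = (-2.4971, 8.2008)

1 0.4796 1->0
final: 0 -2.4971 8.2008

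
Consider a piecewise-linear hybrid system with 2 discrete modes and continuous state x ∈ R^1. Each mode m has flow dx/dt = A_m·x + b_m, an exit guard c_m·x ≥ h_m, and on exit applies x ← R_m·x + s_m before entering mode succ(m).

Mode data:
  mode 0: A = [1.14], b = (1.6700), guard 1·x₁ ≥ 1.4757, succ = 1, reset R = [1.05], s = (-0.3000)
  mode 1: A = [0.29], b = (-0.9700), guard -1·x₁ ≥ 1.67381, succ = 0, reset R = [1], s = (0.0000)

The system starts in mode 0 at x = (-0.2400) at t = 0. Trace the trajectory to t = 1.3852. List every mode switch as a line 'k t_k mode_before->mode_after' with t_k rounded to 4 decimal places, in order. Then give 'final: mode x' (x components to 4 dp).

Mode 0: guard c·x = 1.4757 hit at Δt = 0.7682 (t = 0.7682), x⁻ = (1.4757) → reset → x⁺ = (1.2495), jump to mode 1
Mode 1: flow for 0.6170 to horizon, guard not reached → x = (0.8389)

1 0.7682 0->1
final: 1 0.8389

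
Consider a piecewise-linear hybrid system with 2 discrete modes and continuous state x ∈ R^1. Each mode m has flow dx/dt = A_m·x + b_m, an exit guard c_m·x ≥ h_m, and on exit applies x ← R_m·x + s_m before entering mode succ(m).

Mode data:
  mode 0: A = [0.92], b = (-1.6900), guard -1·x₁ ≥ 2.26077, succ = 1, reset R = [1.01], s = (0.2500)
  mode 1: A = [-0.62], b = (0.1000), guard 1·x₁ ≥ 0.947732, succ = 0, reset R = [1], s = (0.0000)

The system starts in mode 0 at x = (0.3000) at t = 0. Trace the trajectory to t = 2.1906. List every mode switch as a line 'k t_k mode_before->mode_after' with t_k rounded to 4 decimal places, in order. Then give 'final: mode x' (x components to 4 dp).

1 1.0659 0->1
final: 1 -0.9315

Mode 0: guard c·x = 2.2608 hit at Δt = 1.0659 (t = 1.0659), x⁻ = (-2.2608) → reset → x⁺ = (-2.0334), jump to mode 1
Mode 1: flow for 1.1247 to horizon, guard not reached → x = (-0.9315)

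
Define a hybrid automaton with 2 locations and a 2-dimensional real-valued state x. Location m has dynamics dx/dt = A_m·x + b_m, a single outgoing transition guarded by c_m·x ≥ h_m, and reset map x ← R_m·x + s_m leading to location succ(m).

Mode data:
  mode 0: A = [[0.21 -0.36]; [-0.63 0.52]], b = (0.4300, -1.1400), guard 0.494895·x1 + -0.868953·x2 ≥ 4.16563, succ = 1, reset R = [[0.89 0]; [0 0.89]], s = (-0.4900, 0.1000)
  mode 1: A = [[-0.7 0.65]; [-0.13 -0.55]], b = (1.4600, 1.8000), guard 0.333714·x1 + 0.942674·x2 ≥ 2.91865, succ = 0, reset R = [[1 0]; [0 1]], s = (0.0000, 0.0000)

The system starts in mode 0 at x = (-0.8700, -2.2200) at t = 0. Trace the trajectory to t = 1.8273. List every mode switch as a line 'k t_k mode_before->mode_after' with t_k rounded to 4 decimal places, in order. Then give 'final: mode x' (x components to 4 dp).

Mode 0: guard c·x = 4.1656 hit at Δt = 0.8736 (t = 0.8736), x⁻ = (0.4687, -4.5269) → reset → x⁺ = (-0.0728, -3.9289), jump to mode 1
Mode 1: flow for 0.9537 to horizon, guard not reached → x = (0.0021, -0.9725)

1 0.8736 0->1
final: 1 0.0021 -0.9725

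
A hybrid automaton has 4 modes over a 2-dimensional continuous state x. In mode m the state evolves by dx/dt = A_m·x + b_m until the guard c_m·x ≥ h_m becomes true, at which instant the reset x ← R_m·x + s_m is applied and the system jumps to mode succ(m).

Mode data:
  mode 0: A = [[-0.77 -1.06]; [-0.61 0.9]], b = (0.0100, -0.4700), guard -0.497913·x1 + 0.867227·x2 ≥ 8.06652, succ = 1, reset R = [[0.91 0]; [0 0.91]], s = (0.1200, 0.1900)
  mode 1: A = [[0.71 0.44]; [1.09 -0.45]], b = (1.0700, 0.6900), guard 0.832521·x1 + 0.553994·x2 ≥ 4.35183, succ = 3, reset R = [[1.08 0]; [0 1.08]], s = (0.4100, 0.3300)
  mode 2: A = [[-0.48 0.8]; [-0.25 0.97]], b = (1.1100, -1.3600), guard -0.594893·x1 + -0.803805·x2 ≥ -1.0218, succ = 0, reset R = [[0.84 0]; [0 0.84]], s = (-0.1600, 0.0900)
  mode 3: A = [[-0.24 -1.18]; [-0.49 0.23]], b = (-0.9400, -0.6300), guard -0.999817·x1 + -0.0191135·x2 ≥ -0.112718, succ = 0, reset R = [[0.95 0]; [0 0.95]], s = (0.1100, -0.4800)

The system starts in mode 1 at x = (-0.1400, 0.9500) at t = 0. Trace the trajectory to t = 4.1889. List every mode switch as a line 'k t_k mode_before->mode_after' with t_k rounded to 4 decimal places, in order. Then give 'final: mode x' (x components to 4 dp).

1 1.3300 1->3
2 2.1755 3->0
3 3.5344 0->1
final: 1 -2.3869 3.6875

Mode 1: guard c·x = 4.3518 hit at Δt = 1.3300 (t = 1.3300), x⁻ = (3.3781, 2.7788) → reset → x⁺ = (4.0584, 3.3311), jump to mode 3
Mode 3: guard c·x = -0.1127 hit at Δt = 0.8455 (t = 2.1755), x⁻ = (0.0641, 2.5464) → reset → x⁺ = (0.1709, 1.9391), jump to mode 0
Mode 0: guard c·x = 8.0665 hit at Δt = 1.3589 (t = 3.5344), x⁻ = (-3.7099, 7.1715) → reset → x⁺ = (-3.2560, 6.7161), jump to mode 1
Mode 1: flow for 0.6545 to horizon, guard not reached → x = (-2.3869, 3.6875)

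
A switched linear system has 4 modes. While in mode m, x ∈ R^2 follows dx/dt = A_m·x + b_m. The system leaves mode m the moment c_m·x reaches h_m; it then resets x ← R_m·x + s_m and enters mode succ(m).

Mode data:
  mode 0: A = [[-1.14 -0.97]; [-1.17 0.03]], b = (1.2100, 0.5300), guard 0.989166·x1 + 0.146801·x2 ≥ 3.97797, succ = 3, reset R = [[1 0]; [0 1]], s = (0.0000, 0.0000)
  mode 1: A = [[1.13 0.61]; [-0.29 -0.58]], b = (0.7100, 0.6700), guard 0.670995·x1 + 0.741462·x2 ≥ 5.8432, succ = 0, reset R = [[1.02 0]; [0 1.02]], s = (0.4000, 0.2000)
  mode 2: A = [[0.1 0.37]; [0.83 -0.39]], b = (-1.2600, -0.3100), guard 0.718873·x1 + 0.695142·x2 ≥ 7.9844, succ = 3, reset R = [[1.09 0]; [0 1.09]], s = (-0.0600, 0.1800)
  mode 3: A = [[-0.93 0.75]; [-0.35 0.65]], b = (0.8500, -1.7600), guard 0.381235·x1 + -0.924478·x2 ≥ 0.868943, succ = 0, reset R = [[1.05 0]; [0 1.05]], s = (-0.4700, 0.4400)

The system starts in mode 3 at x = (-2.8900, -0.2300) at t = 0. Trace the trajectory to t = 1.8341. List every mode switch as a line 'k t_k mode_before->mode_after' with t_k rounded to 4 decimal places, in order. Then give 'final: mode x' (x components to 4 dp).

Mode 3: guard c·x = 0.8689 hit at Δt = 0.7815 (t = 0.7815), x⁻ = (-1.2722, -1.4646) → reset → x⁺ = (-1.8058, -1.0978), jump to mode 0
Mode 0: flow for 1.0526 to horizon, guard not reached → x = (0.3481, -0.0117)

1 0.7815 3->0
final: 0 0.3481 -0.0117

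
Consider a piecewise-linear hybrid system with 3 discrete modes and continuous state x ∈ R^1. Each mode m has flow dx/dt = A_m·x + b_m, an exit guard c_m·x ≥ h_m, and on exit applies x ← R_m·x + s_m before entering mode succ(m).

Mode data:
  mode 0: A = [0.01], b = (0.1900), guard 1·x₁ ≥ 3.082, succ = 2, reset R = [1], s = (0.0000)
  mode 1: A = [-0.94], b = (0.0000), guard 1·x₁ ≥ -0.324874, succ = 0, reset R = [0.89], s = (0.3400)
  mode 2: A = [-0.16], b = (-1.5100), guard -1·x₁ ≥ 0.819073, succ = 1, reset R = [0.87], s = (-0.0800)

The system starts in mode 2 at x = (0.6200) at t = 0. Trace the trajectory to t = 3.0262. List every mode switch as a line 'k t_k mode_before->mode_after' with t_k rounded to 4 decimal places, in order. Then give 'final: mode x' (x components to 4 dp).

Mode 2: guard c·x = 0.8191 hit at Δt = 0.9651 (t = 0.9651), x⁻ = (-0.8191) → reset → x⁺ = (-0.7926), jump to mode 1
Mode 1: guard c·x = -0.3249 hit at Δt = 0.9488 (t = 1.9139), x⁻ = (-0.3249) → reset → x⁺ = (0.0509), jump to mode 0
Mode 0: flow for 1.1123 to horizon, guard not reached → x = (0.2639)

1 0.9651 2->1
2 1.9139 1->0
final: 0 0.2639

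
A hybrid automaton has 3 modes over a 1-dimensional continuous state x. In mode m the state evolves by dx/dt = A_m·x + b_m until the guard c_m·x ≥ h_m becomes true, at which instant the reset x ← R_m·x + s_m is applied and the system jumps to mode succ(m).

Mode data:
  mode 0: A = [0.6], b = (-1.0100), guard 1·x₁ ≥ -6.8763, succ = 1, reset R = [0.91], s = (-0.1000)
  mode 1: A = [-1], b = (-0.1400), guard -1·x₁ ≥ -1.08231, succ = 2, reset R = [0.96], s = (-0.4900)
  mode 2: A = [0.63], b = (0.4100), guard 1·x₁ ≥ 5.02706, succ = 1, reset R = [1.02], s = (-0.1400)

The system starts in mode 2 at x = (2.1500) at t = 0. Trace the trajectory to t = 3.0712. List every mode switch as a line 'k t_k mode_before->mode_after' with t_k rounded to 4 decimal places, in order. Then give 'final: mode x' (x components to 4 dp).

1 1.1217 2->1
2 2.5556 1->2
final: 2 1.0095

Mode 2: guard c·x = 5.0271 hit at Δt = 1.1217 (t = 1.1217), x⁻ = (5.0271) → reset → x⁺ = (4.9876), jump to mode 1
Mode 1: guard c·x = -1.0823 hit at Δt = 1.4339 (t = 2.5556), x⁻ = (1.0823) → reset → x⁺ = (0.5490), jump to mode 2
Mode 2: flow for 0.5156 to horizon, guard not reached → x = (1.0095)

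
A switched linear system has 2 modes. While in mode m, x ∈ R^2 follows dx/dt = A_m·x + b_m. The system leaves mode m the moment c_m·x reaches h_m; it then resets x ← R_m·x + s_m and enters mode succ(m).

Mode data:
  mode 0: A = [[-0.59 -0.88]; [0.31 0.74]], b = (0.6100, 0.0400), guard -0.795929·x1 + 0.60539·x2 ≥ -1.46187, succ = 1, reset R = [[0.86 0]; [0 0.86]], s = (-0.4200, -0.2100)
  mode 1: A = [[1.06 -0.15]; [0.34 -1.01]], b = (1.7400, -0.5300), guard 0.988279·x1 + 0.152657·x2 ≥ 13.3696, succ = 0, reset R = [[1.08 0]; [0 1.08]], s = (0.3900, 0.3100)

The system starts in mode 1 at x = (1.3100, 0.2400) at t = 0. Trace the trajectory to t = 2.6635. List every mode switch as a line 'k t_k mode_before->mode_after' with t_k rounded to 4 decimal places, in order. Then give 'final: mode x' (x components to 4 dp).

1 1.5443 1->0
2 2.3045 0->1
final: 1 8.9452 4.7242

Mode 1: guard c·x = 13.3696 hit at Δt = 1.5443 (t = 1.5443), x⁻ = (13.2866, 1.5638) → reset → x⁺ = (14.7395, 1.9989), jump to mode 0
Mode 0: guard c·x = -1.4619 hit at Δt = 0.7602 (t = 2.3045), x⁻ = (7.2695, 7.1427) → reset → x⁺ = (5.8317, 5.9327), jump to mode 1
Mode 1: flow for 0.3590 to horizon, guard not reached → x = (8.9452, 4.7242)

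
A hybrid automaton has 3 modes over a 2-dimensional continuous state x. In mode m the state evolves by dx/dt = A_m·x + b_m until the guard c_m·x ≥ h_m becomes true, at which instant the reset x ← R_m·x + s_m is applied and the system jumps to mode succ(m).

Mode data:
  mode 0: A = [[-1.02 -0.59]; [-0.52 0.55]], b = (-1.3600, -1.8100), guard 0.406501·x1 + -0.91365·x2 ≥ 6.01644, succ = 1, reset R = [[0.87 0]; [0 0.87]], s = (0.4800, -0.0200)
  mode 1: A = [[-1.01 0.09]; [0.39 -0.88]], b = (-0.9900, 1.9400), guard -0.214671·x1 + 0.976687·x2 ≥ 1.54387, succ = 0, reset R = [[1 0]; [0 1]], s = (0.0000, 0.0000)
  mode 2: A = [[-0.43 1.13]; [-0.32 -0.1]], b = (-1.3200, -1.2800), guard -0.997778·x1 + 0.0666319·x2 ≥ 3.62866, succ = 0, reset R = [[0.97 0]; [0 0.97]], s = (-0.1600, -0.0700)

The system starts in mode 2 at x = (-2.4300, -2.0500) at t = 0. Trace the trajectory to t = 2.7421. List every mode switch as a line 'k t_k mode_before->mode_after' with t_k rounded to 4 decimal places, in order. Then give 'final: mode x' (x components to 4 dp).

Mode 2: guard c·x = 3.6287 hit at Δt = 0.5760 (t = 0.5760), x⁻ = (-3.7763, -2.0901) → reset → x⁺ = (-3.8230, -2.0974), jump to mode 0
Mode 0: guard c·x = 6.0164 hit at Δt = 1.4859 (t = 2.0619), x⁻ = (0.0772, -6.5507) → reset → x⁺ = (0.5472, -5.7191), jump to mode 1
Mode 1: flow for 0.6802 to horizon, guard not reached → x = (-0.3686, -2.1552)

1 0.5760 2->0
2 2.0619 0->1
final: 1 -0.3686 -2.1552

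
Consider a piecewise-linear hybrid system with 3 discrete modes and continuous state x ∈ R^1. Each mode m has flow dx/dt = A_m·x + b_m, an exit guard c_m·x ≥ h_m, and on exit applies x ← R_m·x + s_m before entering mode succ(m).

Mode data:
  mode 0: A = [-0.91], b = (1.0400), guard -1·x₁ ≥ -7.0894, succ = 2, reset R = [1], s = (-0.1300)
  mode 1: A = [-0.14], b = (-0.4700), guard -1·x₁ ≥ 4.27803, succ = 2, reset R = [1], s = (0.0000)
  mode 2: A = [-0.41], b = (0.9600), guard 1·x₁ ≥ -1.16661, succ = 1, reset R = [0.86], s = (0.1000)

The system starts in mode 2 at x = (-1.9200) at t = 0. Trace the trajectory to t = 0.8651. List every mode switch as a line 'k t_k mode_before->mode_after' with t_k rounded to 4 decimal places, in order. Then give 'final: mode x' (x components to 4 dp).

1 0.4745 2->1
final: 1 -1.0339

Mode 2: guard c·x = -1.1666 hit at Δt = 0.4745 (t = 0.4745), x⁻ = (-1.1666) → reset → x⁺ = (-0.9033), jump to mode 1
Mode 1: flow for 0.3906 to horizon, guard not reached → x = (-1.0339)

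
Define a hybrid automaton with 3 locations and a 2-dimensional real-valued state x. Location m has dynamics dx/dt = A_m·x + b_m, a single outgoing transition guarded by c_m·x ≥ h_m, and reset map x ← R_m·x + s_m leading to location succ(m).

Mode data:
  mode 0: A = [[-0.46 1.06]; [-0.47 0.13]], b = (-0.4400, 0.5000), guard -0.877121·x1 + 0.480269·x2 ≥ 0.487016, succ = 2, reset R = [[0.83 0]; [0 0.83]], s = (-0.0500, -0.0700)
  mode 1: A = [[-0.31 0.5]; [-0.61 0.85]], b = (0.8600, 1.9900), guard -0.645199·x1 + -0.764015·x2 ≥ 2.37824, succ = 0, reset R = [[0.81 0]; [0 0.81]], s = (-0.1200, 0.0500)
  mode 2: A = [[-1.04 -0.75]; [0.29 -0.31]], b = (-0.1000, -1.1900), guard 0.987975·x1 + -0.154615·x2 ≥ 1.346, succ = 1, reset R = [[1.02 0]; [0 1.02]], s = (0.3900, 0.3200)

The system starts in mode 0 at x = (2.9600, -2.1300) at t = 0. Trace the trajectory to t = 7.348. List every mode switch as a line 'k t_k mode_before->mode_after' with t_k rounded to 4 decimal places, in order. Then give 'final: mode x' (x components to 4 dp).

Mode 0: guard c·x = 0.4870 hit at Δt = 1.4881 (t = 1.4881), x⁻ = (-1.7018, -2.0940) → reset → x⁺ = (-1.4625, -1.8080), jump to mode 2
Mode 2: guard c·x = 1.3460 hit at Δt = 1.5017 (t = 2.9898), x⁻ = (0.9659, -2.5335) → reset → x⁺ = (1.3752, -2.2642), jump to mode 1
Mode 1: guard c·x = 2.3782 hit at Δt = 1.2287 (t = 4.2185), x⁻ = (0.3663, -3.4221) → reset → x⁺ = (0.1767, -2.7219), jump to mode 0
Mode 0: guard c·x = 0.4870 hit at Δt = 0.7236 (t = 4.9421), x⁻ = (-1.8121, -2.2955) → reset → x⁺ = (-1.5541, -1.9752), jump to mode 2
Mode 2: guard c·x = 1.3460 hit at Δt = 1.4210 (t = 6.3631), x⁻ = (0.9512, -2.6276) → reset → x⁺ = (1.3602, -2.3602), jump to mode 1
Mode 1: flow for 0.9849 to horizon, guard not reached → x = (0.5230, -3.3419)

1 1.4881 0->2
2 2.9898 2->1
3 4.2185 1->0
4 4.9421 0->2
5 6.3631 2->1
final: 1 0.5230 -3.3419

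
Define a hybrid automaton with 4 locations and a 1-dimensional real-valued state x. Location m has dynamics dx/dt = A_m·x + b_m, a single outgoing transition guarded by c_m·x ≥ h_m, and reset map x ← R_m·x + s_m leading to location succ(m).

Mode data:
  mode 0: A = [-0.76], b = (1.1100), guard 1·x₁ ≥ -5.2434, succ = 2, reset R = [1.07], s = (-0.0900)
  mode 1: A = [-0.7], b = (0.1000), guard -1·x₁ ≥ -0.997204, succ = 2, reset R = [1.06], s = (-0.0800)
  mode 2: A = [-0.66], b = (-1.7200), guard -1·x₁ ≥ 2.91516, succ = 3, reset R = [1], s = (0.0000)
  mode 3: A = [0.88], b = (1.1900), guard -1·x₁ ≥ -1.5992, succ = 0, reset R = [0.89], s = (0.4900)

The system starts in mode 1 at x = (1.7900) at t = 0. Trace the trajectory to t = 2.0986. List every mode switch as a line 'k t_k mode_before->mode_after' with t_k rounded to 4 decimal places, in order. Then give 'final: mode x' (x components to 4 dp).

Mode 1: guard c·x = -0.9972 hit at Δt = 0.9378 (t = 0.9378), x⁻ = (0.9972) → reset → x⁺ = (0.9770), jump to mode 2
Mode 2: flow for 1.1608 to horizon, guard not reached → x = (-0.9406)

1 0.9378 1->2
final: 2 -0.9406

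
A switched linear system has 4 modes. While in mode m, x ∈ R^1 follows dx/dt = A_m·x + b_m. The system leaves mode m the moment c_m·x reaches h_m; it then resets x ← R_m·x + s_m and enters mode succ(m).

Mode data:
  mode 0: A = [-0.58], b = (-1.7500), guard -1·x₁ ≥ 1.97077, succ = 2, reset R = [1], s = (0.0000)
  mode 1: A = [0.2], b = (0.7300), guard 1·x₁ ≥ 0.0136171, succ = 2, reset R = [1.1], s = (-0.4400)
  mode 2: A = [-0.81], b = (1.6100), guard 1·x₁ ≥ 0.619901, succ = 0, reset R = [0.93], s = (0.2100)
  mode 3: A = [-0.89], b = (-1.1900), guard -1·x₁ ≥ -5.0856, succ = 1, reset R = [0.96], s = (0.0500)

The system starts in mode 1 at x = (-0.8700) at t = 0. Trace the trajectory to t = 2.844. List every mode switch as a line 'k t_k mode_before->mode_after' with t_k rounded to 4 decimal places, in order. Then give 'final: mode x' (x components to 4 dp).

1 1.3800 1->2
2 2.0807 2->0
final: 0 -0.5741

Mode 1: guard c·x = 0.0136 hit at Δt = 1.3800 (t = 1.3800), x⁻ = (0.0136) → reset → x⁺ = (-0.4250), jump to mode 2
Mode 2: guard c·x = 0.6199 hit at Δt = 0.7007 (t = 2.0807), x⁻ = (0.6199) → reset → x⁺ = (0.7865), jump to mode 0
Mode 0: flow for 0.7633 to horizon, guard not reached → x = (-0.5741)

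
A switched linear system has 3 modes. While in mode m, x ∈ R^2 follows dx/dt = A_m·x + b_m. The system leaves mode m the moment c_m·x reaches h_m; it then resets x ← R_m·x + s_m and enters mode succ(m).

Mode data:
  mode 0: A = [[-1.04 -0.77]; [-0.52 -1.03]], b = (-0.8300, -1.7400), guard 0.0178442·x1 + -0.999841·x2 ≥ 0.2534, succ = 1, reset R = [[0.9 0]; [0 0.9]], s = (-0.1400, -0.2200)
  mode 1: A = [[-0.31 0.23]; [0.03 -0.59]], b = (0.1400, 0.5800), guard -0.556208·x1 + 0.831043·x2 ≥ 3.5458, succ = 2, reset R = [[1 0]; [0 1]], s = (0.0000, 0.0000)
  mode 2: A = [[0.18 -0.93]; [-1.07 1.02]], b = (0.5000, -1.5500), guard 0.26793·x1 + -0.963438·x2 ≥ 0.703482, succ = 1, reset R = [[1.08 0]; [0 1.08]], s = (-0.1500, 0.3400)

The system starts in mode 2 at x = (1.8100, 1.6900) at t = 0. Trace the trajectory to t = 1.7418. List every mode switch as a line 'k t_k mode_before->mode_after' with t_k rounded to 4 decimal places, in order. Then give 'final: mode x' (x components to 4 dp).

Mode 2: guard c·x = 0.7035 hit at Δt = 0.7653 (t = 0.7653), x⁻ = (1.8193, -0.2242) → reset → x⁺ = (1.8148, 0.0978), jump to mode 1
Mode 1: flow for 0.9765 to horizon, guard not reached → x = (1.5249, 0.5220)

1 0.7653 2->1
final: 1 1.5249 0.5220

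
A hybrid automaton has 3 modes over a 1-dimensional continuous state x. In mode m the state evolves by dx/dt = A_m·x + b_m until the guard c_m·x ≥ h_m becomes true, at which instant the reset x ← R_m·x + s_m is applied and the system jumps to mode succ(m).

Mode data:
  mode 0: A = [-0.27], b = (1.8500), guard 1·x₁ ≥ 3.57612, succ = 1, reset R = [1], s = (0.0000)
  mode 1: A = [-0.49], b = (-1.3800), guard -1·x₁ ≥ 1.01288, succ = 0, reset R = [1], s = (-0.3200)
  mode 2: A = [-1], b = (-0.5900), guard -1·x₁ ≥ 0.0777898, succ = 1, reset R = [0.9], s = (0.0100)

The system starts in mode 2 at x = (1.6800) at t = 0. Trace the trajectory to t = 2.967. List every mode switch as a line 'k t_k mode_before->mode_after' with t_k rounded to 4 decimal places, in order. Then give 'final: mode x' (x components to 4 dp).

Mode 2: guard c·x = 0.0778 hit at Δt = 1.4888 (t = 1.4888), x⁻ = (-0.0778) → reset → x⁺ = (-0.0600), jump to mode 1
Mode 1: guard c·x = 1.0129 hit at Δt = 0.8657 (t = 2.3545), x⁻ = (-1.0129) → reset → x⁺ = (-1.3329), jump to mode 0
Mode 0: flow for 0.6125 to horizon, guard not reached → x = (-0.0853)

1 1.4888 2->1
2 2.3545 1->0
final: 0 -0.0853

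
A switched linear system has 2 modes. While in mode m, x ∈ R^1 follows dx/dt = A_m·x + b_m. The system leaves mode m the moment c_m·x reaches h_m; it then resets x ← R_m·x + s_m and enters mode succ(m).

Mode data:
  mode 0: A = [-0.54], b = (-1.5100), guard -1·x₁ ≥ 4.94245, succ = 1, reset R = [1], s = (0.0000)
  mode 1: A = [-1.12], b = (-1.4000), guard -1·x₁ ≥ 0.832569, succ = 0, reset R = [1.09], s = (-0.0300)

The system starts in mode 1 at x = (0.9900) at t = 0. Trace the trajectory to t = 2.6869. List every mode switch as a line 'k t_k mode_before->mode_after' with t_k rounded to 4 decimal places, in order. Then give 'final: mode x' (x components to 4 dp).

1 1.5001 1->0
final: 0 -1.8170

Mode 1: guard c·x = 0.8326 hit at Δt = 1.5001 (t = 1.5001), x⁻ = (-0.8326) → reset → x⁺ = (-0.9375), jump to mode 0
Mode 0: flow for 1.1868 to horizon, guard not reached → x = (-1.8170)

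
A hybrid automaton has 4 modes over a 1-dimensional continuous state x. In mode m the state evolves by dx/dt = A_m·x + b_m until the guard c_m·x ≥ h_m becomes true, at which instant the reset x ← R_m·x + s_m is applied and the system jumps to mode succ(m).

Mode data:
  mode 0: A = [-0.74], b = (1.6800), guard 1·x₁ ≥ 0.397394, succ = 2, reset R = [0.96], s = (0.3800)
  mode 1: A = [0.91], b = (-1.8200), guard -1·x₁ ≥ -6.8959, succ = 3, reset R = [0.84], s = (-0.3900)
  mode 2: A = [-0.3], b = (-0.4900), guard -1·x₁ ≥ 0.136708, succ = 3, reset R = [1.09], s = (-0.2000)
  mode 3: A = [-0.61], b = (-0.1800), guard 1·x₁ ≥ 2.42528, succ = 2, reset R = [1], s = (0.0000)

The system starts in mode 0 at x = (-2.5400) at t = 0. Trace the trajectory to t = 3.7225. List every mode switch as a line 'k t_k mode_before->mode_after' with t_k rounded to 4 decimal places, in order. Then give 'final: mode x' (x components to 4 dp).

Mode 0: guard c·x = 0.3974 hit at Δt = 1.2747 (t = 1.2747), x⁻ = (0.3974) → reset → x⁺ = (0.7615), jump to mode 2
Mode 2: guard c·x = 0.1367 hit at Δt = 1.5670 (t = 2.8417), x⁻ = (-0.1367) → reset → x⁺ = (-0.3490), jump to mode 3
Mode 3: flow for 0.8808 to horizon, guard not reached → x = (-0.3266)

1 1.2747 0->2
2 2.8417 2->3
final: 3 -0.3266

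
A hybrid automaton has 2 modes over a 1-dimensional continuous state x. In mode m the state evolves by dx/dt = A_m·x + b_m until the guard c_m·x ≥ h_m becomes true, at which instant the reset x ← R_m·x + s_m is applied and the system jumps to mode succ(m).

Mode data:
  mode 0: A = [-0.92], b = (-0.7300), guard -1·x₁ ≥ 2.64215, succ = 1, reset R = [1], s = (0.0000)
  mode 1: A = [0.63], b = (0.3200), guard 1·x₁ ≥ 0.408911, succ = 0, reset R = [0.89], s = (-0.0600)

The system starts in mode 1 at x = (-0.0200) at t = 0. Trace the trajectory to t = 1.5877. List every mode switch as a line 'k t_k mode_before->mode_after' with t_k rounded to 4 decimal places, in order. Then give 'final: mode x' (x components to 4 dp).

1 1.0012 1->0
final: 0 -0.1537

Mode 1: guard c·x = 0.4089 hit at Δt = 1.0012 (t = 1.0012), x⁻ = (0.4089) → reset → x⁺ = (0.3039), jump to mode 0
Mode 0: flow for 0.5865 to horizon, guard not reached → x = (-0.1537)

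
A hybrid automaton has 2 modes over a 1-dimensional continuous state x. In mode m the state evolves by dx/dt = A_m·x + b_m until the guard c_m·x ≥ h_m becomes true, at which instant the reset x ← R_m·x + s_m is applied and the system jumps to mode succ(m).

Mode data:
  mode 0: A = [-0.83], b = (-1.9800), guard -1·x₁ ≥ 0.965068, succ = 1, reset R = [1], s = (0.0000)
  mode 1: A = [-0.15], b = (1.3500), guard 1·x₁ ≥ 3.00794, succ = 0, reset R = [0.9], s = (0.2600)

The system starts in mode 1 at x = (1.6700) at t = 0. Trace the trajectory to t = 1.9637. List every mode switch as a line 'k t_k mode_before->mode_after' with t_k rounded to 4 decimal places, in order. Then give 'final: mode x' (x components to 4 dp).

1 1.3436 1->0
final: 0 0.8137

Mode 1: guard c·x = 3.0079 hit at Δt = 1.3436 (t = 1.3436), x⁻ = (3.0079) → reset → x⁺ = (2.9671), jump to mode 0
Mode 0: flow for 0.6201 to horizon, guard not reached → x = (0.8137)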